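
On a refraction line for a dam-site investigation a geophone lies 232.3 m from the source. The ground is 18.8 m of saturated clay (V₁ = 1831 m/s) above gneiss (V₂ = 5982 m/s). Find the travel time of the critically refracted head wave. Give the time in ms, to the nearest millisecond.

58 ms

θ_c = arcsin(V₁/V₂) = arcsin(1831/5982) = 17.82°, cos θ_c = 0.9520.
Intercept time tᵢ = 2h cos θ_c / V₁ = 2·18.8·0.9520/1831 = 0.01955 s.
t = x/V₂ + tᵢ = 232.3/5982 + 0.01955 = 0.05838 s.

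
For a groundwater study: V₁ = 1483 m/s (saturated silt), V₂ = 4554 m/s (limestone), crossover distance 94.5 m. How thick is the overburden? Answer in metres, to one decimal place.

33.7 m

x_cross = 2h·√((V₂+V₁)/(V₂−V₁)) → h = x_cross / (2·√((V₂+V₁)/(V₂−V₁))).
√((V₂+V₁)/(V₂−V₁)) = √((4554+1483)/(4554−1483)) = 1.4021.
h = 94.5 / (2·1.4021) = 33.70 m.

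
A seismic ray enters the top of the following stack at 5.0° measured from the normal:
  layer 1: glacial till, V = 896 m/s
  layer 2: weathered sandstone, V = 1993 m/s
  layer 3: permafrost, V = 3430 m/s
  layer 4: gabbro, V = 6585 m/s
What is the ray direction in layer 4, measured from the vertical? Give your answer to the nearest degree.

40°

Ray parameter p = sin 5.0° / 896 = 9.7272e-05 s/m.
sin θ_4 = p·V_4 = 9.7272e-05 × 6585 = 0.6405.
θ_4 = arcsin 0.6405 = 39.83°.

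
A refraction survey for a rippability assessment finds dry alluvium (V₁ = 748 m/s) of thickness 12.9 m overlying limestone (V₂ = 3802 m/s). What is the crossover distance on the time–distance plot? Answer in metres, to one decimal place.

31.5 m

θ_c = arcsin(748/3802) = 11.35°, so cos θ_c = 0.9805 and tᵢ = 2h cos θ_c/V₁ = 0.0338 s.
At crossover x/V₁ = x/V₂ + tᵢ ⇒ x = tᵢ/(1/V₁ − 1/V₂) = 0.03382/(1.3369e-03 − 2.6302e-04) = 31.49 m.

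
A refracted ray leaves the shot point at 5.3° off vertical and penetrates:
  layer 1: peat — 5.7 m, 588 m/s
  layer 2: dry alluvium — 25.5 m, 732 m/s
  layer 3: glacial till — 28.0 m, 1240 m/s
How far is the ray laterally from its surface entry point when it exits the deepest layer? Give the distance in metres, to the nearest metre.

Apply Snell's law at each interface; in layer i the horizontal offset is hᵢ·tan θᵢ.
Layer 1: θ = 5.30°; offset = 5.7·tan 5.30° = 0.529 m.
Layer 2: sin θ = 732·sin 5.3°/588 = 0.1150, θ = 6.60°; offset = 25.5·tan 6.60° = 2.952 m.
Layer 3: sin θ = 1240·sin 5.3°/588 = 0.1948, θ = 11.23°; offset = 28.0·tan 11.23° = 5.561 m.
Σ offsets = 9.041 m.

9 m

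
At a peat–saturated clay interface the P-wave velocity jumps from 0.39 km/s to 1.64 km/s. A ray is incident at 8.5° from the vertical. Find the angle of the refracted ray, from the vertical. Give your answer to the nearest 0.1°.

sin θ₁/V₁ = sin θ₂/V₂ ⇒ sin θ₂ = 1.64·sin 8.5°/0.39 = 1.64·0.1478/0.39 = 0.6216.
θ₂ = arcsin 0.6216 = 38.43° from the normal.

38.4°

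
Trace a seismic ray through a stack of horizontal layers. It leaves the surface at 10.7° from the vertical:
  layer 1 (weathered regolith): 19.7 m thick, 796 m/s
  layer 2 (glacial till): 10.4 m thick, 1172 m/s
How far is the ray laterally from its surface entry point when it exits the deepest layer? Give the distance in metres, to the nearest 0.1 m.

Apply Snell's law at each interface; in layer i the horizontal offset is hᵢ·tan θᵢ.
Layer 1: θ = 10.70°; offset = 19.7·tan 10.70° = 3.722 m.
Layer 2: sin θ = 1172·sin 10.7°/796 = 0.2734, θ = 15.86°; offset = 10.4·tan 15.86° = 2.956 m.
Total horizontal offset = 6.678 m.

6.7 m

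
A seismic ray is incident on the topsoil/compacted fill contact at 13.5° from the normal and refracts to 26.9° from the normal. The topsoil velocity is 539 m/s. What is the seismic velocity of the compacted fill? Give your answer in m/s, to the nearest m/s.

sin 13.5° = 0.2334; sin 26.9° = 0.4524.
V₂ = V₁·(sin θ₂/sin θ₁) = 539·(0.4524/0.2334) = 1044.62 m/s.

1045 m/s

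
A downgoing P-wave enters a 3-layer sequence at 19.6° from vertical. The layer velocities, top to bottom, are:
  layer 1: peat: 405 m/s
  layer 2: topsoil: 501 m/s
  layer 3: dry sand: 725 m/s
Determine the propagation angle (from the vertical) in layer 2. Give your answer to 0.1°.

24.5°

Snell's law across each interface conserves sin θ / V, so sin θ_2 = V_2·sin θ₁/V₁.
sin θ_2 = 501 × sin 19.6° / 405 = 0.4150.
θ_2 = 24.52° from the vertical.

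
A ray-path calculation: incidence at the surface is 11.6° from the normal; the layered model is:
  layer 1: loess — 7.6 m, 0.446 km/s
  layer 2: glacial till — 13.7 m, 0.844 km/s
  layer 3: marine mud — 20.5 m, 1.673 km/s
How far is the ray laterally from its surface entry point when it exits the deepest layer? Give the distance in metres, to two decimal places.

30.75 m

p = sin θ₁/V₁ = sin 11.6°/0.446 = 4.5085e-01 s/km is conserved through the stack.
Layer 1: θ = 11.60°; offset = 7.6·tan 11.60° = 1.5601 m.
Layer 2: sin θ = p·0.844 = 0.3805 → θ = 22.37°; offset = 13.7·tan 22.37° = 5.6371 m.
Layer 3: sin θ = p·1.673 = 0.7543 → θ = 48.96°; offset = 20.5·tan 48.96° = 23.5505 m.
Summing the layer offsets gives 30.7477 m.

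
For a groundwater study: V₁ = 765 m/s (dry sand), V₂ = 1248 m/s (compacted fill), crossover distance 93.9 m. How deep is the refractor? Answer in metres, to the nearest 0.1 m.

23.0 m

h = (x_cross/2)·√((V₂−V₁)/(V₂+V₁)).
(V₂−V₁)/(V₂+V₁) = (1248−765)/(1248+765) = 0.2399; √ = 0.4898.
h = (93.9/2)·0.4898 = 23.00 m.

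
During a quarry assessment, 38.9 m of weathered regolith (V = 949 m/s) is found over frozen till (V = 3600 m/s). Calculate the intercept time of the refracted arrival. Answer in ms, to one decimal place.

79.1 ms

tᵢ = 2h·√(V₂²−V₁²)/(V₁V₂).
√(V₂²−V₁²) = √(3600²−949²) = 3472.7 m/s.
tᵢ = 2·38.9·3472.7/(949·3600) = 0.07908 s.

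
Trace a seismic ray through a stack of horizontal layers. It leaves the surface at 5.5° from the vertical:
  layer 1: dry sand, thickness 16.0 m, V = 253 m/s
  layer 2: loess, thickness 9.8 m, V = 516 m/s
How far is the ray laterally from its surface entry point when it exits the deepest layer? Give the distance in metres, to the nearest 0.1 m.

3.5 m

Apply Snell's law at each interface; in layer i the horizontal offset is hᵢ·tan θᵢ.
Layer 1: θ = 5.50°; offset = 16.0·tan 5.50° = 1.541 m.
Layer 2: sin θ = 516·sin 5.5°/253 = 0.1955, θ = 11.27°; offset = 9.8·tan 11.27° = 1.953 m.
Σ offsets = 3.494 m.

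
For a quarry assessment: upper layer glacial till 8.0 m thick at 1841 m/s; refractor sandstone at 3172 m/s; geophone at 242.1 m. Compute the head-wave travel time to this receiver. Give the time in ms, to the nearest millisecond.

t = x/V₂ + 2h·√(V₂²−V₁²)/(V₁V₂).
√(V₂²−V₁²) = √(3172²−1841²) = 2583.1 m/s; delay term = 2·8.0·2583.1/(1841·3172) = 0.00708 s.
t = 242.1/3172 + 0.00708 = 0.08340 s.

83 ms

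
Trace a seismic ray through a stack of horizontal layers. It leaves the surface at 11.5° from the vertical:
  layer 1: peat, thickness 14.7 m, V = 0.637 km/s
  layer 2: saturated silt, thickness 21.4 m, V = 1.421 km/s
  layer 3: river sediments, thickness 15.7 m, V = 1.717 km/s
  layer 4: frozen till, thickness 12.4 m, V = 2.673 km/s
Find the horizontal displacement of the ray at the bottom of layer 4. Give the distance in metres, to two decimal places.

42.56 m

Ray parameter p = sin 11.5° / 0.637 km/s = 3.1298e-01 s/km.
Layer 1: θ = 11.50°; offset = 14.7·tan 11.50° = 2.9907 m.
Layer 2: sin θ = p·1.421 = 0.4447 → θ = 26.41°; offset = 21.4·tan 26.41° = 10.6263 m.
Layer 3: sin θ = p·1.717 = 0.5374 → θ = 32.51°; offset = 15.7·tan 32.51° = 10.0043 m.
Layer 4: sin θ = p·2.673 = 0.8366 → θ = 56.78°; offset = 12.4·tan 56.78° = 18.9363 m.
Total horizontal offset = 42.5576 m.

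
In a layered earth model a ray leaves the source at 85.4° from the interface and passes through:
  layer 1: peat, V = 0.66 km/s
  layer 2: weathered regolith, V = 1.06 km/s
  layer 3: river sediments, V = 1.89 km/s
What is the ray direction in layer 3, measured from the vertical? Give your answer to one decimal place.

13.3°

From the normal: θ₁ = 90° − 85.4° = 4.6°.
Ray parameter p = sin 4.6° / 0.66 = 1.2151e-01 s/km.
sin θ_3 = p·V_3 = 1.2151e-01 × 1.89 = 0.2297.
θ_3 = 13.28° from the vertical.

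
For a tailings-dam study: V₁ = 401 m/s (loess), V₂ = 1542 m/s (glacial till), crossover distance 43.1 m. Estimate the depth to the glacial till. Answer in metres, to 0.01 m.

h = (x_cross/2)·√((V₂−V₁)/(V₂+V₁)).
(V₂−V₁)/(V₂+V₁) = (1542−401)/(1542+401) = 0.5872; √ = 0.7663.
h = (43.1/2)·0.7663 = 16.51 m.

16.51 m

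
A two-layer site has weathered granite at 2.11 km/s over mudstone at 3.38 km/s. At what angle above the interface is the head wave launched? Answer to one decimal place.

At critical incidence the refracted ray runs along the interface (θ₂ = 90°), so sin θ_c = V₁/V₂.
θ_c = arcsin(2.11/3.38) = arcsin 0.6243 = 38.63°.
Measured from the interface: 90° − 38.63° = 51.37°.

51.4°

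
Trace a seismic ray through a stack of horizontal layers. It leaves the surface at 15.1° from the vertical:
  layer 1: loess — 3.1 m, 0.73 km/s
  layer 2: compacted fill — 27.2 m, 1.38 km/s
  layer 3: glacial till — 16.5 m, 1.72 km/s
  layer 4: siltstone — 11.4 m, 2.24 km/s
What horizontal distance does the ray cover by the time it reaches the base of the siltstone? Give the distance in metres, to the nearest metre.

Ray parameter p = sin 15.1° / 0.73 km/s = 3.5686e-01 s/km.
Layer 1: θ = 15.10°; offset = 3.1·tan 15.10° = 0.836 m.
Layer 2: sin θ = p·1.38 = 0.4925 → θ = 29.50°; offset = 27.2·tan 29.50° = 15.391 m.
Layer 3: sin θ = p·1.72 = 0.6138 → θ = 37.86°; offset = 16.5·tan 37.86° = 12.828 m.
Layer 4: sin θ = p·2.24 = 0.7994 → θ = 53.07°; offset = 11.4·tan 53.07° = 15.166 m.
Total horizontal offset = 44.221 m.

44 m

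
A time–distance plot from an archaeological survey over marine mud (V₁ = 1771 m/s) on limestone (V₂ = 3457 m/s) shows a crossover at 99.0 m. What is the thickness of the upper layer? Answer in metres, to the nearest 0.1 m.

28.1 m

x_cross = 2h·√((V₂+V₁)/(V₂−V₁)) → h = x_cross / (2·√((V₂+V₁)/(V₂−V₁))).
√((V₂+V₁)/(V₂−V₁)) = √((3457+1771)/(3457−1771)) = 1.7609.
h = 99.0 / (2·1.7609) = 28.11 m.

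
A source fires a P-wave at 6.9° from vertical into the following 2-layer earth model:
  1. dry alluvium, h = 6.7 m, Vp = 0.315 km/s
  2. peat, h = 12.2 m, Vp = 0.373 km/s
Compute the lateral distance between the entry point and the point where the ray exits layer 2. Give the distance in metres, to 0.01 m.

p = sin θ₁/V₁ = sin 6.9°/0.315 = 3.8139e-01 s/km is conserved through the stack.
Layer 1: θ = 6.90°; offset = 6.7·tan 6.90° = 0.8108 m.
Layer 2: sin θ = p·0.373 = 0.1423 → θ = 8.18°; offset = 12.2·tan 8.18° = 1.7534 m.
Summing the layer offsets gives 2.5642 m.

2.56 m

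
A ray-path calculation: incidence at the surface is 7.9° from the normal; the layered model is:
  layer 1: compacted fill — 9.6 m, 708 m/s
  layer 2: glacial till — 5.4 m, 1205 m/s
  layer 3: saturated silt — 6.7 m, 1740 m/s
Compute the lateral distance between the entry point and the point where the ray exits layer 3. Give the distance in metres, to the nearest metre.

p = sin θ₁/V₁ = sin 7.9°/708 = 1.9413e-04 s/m is conserved through the stack.
Layer 1: θ = 7.90°; offset = 9.6·tan 7.90° = 1.332 m.
Layer 2: sin θ = p·1205 = 0.2339 → θ = 13.53°; offset = 5.4·tan 13.53° = 1.299 m.
Layer 3: sin θ = p·1740 = 0.3378 → θ = 19.74°; offset = 6.7·tan 19.74° = 2.405 m.
Summing the layer offsets gives 5.036 m.

5 m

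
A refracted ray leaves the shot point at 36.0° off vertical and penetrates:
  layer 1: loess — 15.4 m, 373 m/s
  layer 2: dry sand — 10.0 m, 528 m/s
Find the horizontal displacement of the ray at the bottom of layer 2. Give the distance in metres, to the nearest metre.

26 m

Ray parameter p = sin 36.0° / 373 m/s = 1.5758e-03 s/m.
Layer 1: θ = 36.00°; offset = 15.4·tan 36.00° = 11.189 m.
Layer 2: sin θ = p·528 = 0.8320 → θ = 56.31°; offset = 10.0·tan 56.31° = 14.999 m.
Total horizontal offset = 26.188 m.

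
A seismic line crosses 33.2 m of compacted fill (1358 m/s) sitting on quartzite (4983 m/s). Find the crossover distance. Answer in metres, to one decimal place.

87.8 m

θ_c = arcsin(1358/4983) = 15.81°, so cos θ_c = 0.9621 and tᵢ = 2h cos θ_c/V₁ = 0.0470 s.
At crossover x/V₁ = x/V₂ + tᵢ ⇒ x = tᵢ/(1/V₁ − 1/V₂) = 0.04704/(7.3638e-04 − 2.0068e-04) = 87.82 m.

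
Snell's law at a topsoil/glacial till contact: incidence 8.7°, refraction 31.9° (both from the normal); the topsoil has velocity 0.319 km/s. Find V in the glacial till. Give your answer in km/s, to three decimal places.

1.114 km/s

Snell's law: sin 8.7°/V₁ = sin 31.9°/V₂.
V₂ = V₁·sin 31.9°/sin 8.7° = 0.319 × 3.4936 = 1.114 km/s.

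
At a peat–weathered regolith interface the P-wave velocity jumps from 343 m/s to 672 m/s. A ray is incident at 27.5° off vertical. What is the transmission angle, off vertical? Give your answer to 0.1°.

64.8°

Snell's law: sin θ₂ = (V₂/V₁)·sin θ₁ = (672/343)·sin 27.5° = 0.9047.
θ₂ = arcsin 0.9047 = 64.78° from the normal.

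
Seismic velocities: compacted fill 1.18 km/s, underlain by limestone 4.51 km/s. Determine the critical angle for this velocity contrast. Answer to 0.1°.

15.2°

Critical incidence: sin θ_c = V₁/V₂ = 1.18/4.51 = 0.2616.
θ_c = arcsin 0.2616 = 15.17°.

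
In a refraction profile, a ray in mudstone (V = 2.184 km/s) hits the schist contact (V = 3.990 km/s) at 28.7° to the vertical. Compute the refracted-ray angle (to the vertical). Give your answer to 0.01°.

Snell's law: sin θ₂ = (V₂/V₁)·sin θ₁ = (3.990/2.184)·sin 28.7° = 0.8773.
θ₂ = sin⁻¹(0.8773) = 61.32° (from vertical).

61.32°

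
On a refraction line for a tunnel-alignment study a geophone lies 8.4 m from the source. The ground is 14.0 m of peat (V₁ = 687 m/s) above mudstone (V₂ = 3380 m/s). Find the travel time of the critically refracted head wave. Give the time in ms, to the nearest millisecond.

42 ms

θ_c = arcsin(V₁/V₂) = arcsin(687/3380) = 11.73°, cos θ_c = 0.9791.
Intercept time tᵢ = 2h cos θ_c / V₁ = 2·14.0·0.9791/687 = 0.03991 s.
t = x/V₂ + tᵢ = 8.4/3380 + 0.03991 = 0.04239 s.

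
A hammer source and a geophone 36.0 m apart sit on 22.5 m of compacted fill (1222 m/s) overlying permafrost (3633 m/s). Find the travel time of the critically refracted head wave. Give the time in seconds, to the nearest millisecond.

θ_c = arcsin(V₁/V₂) = arcsin(1222/3633) = 19.66°, cos θ_c = 0.9417.
Intercept time tᵢ = 2h cos θ_c / V₁ = 2·22.5·0.9417/1222 = 0.03468 s.
t = x/V₂ + tᵢ = 36.0/3633 + 0.03468 = 0.04459 s.

0.045 s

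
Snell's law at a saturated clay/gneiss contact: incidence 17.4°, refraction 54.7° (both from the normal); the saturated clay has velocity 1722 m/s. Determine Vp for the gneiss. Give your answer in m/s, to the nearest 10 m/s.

sin 17.4° = 0.2990; sin 54.7° = 0.8161.
V₂ = V₁·(sin θ₂/sin θ₁) = 1722·(0.8161/0.2990) = 4699.66 m/s.

4700 m/s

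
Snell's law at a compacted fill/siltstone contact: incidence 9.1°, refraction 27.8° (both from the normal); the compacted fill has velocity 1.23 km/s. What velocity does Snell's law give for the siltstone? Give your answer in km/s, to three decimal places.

sin 9.1° = 0.1582; sin 27.8° = 0.4664.
V₂ = V₁·(sin θ₂/sin θ₁) = 1.23·(0.4664/0.1582) = 3.627 km/s.

3.627 km/s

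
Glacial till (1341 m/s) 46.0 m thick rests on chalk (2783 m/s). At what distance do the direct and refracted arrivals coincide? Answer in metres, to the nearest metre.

θ_c = arcsin(1341/2783) = 28.81°, so cos θ_c = 0.8763 and tᵢ = 2h cos θ_c/V₁ = 0.0601 s.
At crossover x/V₁ = x/V₂ + tᵢ ⇒ x = tᵢ/(1/V₁ − 1/V₂) = 0.06012/(7.4571e-04 − 3.5932e-04) = 155.58 m.

156 m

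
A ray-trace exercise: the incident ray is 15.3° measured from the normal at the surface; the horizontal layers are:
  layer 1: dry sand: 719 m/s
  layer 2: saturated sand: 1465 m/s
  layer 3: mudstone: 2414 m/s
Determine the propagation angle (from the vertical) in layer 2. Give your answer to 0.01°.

32.52°

Ray parameter p = sin 15.3° / 719 = 3.6700e-04 s/m.
sin θ_2 = p·V_2 = 3.6700e-04 × 1465 = 0.5377.
θ_2 = arcsin 0.5377 = 32.52°.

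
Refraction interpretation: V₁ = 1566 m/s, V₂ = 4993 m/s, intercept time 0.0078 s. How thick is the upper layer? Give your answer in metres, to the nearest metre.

6 m

θ_c = arcsin(1566/4993) = 18.28°; cos θ_c = 0.9495.
tᵢ = 2h cos θ_c/V₁ ⇒ h = tᵢ·V₁/(2 cos θ_c) = 0.0078·1566/(2·0.9495) = 6.43 m.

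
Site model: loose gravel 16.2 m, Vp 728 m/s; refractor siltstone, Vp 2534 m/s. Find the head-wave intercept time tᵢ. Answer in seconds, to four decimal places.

tᵢ = 2h·√(V₂²−V₁²)/(V₁V₂).
√(V₂²−V₁²) = √(2534²−728²) = 2427.2 m/s.
tᵢ = 2·16.2·2427.2/(728·2534) = 0.04263 s.

0.0426 s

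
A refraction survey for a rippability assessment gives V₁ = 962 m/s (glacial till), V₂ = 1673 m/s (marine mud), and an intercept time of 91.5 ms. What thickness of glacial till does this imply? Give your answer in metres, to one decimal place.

53.8 m

h = tᵢ·V₁·V₂ / (2·√(V₂²−V₁²)).
√(V₂²−V₁²) = √(1673² − 962²) = 1368.8 m/s.
h = 0.0915 s × 962 × 1673 / (2 × 1368.8) = 53.79 m.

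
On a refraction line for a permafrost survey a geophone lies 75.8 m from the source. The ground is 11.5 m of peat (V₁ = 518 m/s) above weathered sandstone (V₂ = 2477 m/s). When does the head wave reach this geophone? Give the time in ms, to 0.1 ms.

θ_c = arcsin(V₁/V₂) = arcsin(518/2477) = 12.07°, cos θ_c = 0.9779.
Intercept time tᵢ = 2h cos θ_c / V₁ = 2·11.5·0.9779/518 = 0.04342 s.
t = x/V₂ + tᵢ = 75.8/2477 + 0.04342 = 0.07402 s.

74.0 ms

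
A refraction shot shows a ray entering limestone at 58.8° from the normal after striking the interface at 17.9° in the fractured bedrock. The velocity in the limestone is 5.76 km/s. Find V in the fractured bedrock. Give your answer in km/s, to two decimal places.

2.07 km/s

sin 17.9° = 0.3074; sin 58.8° = 0.8554.
V₁ = V₂·(sin θ₁/sin θ₂) = 5.76·(0.3074/0.8554) = 2.07 km/s.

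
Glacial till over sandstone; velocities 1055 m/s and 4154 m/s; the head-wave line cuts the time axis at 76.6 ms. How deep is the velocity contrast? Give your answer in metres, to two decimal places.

h = tᵢ·V₁·V₂ / (2·√(V₂²−V₁²)).
√(V₂²−V₁²) = √(4154² − 1055²) = 4017.8 m/s.
h = 0.0766 s × 1055 × 4154 / (2 × 4017.8) = 41.78 m.

41.78 m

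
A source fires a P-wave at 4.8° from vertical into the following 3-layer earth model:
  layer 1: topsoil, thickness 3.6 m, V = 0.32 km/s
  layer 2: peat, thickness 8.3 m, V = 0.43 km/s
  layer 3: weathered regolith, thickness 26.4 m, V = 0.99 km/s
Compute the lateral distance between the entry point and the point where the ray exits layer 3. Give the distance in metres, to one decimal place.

Apply Snell's law at each interface; in layer i the horizontal offset is hᵢ·tan θᵢ.
Layer 1: θ = 4.80°; offset = 3.6·tan 4.80° = 0.302 m.
Layer 2: sin θ = 0.43·sin 4.8°/0.32 = 0.1124, θ = 6.46°; offset = 8.3·tan 6.46° = 0.939 m.
Layer 3: sin θ = 0.99·sin 4.8°/0.32 = 0.2589, θ = 15.00°; offset = 26.4·tan 15.00° = 7.076 m.
Summing the layer offsets gives 8.317 m.

8.3 m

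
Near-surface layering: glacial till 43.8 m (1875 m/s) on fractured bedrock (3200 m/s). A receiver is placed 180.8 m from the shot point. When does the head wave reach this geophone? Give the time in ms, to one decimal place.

θ_c = arcsin(V₁/V₂) = arcsin(1875/3200) = 35.87°, cos θ_c = 0.8104.
Intercept time tᵢ = 2h cos θ_c / V₁ = 2·43.8·0.8104/1875 = 0.03786 s.
t = x/V₂ + tᵢ = 180.8/3200 + 0.03786 = 0.09436 s.

94.4 ms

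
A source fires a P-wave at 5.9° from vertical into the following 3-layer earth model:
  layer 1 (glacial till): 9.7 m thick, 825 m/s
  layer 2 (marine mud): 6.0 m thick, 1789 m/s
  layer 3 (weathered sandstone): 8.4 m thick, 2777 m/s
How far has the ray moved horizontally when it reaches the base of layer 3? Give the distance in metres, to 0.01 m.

5.47 m

Apply Snell's law at each interface; in layer i the horizontal offset is hᵢ·tan θᵢ.
Layer 1: θ = 5.90°; offset = 9.7·tan 5.90° = 1.0024 m.
Layer 2: sin θ = 1789·sin 5.9°/825 = 0.2229, θ = 12.88°; offset = 6.0·tan 12.88° = 1.3719 m.
Layer 3: sin θ = 2777·sin 5.9°/825 = 0.3460, θ = 20.24°; offset = 8.4·tan 20.24° = 3.0978 m.
Summing the layer offsets gives 5.4721 m.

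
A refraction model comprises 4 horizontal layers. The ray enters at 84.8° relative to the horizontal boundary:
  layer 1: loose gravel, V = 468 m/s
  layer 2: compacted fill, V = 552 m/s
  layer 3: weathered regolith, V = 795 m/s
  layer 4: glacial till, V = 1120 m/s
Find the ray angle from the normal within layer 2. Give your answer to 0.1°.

From the normal: θ₁ = 90° − 84.8° = 5.2°.
Ray parameter p = sin 5.2° / 468 = 1.9366e-04 s/m.
sin θ_2 = p·V_2 = 1.9366e-04 × 552 = 0.1069.
θ_2 = 6.14° from the vertical.

6.1°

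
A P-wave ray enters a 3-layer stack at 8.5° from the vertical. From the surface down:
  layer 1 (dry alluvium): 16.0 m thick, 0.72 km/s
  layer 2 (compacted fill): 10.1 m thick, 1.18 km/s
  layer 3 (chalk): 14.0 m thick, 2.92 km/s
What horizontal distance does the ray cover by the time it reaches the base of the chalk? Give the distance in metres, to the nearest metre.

Apply Snell's law at each interface; in layer i the horizontal offset is hᵢ·tan θᵢ.
Layer 1: θ = 8.50°; offset = 16.0·tan 8.50° = 2.391 m.
Layer 2: sin θ = 1.18·sin 8.5°/0.72 = 0.2422, θ = 14.02°; offset = 10.1·tan 14.02° = 2.522 m.
Layer 3: sin θ = 2.92·sin 8.5°/0.72 = 0.5994, θ = 36.83°; offset = 14.0·tan 36.83° = 10.485 m.
Summing the layer offsets gives 15.398 m.

15 m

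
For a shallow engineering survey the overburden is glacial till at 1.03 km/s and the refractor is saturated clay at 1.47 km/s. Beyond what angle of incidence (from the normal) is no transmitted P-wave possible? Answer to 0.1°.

44.5°

At critical incidence the refracted ray runs along the interface (θ₂ = 90°), so sin θ_c = V₁/V₂.
θ_c = arcsin(1.03/1.47) = arcsin 0.7007 = 44.48°.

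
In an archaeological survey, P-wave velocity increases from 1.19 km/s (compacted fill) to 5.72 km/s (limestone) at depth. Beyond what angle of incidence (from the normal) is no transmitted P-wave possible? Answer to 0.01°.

12.01°

At critical incidence the refracted ray runs along the interface (θ₂ = 90°), so sin θ_c = V₁/V₂.
θ_c = arcsin(1.19/5.72) = arcsin 0.2080 = 12.01°.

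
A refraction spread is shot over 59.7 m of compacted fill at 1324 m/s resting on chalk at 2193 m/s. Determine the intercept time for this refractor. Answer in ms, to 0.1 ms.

71.9 ms

θ_c = arcsin(V₁/V₂) = arcsin(1324/2193) = 37.14°; cos θ_c = 0.7972.
tᵢ = 2h·cos θ_c / V₁ = 2·59.7·0.7972 / 1324 = 0.07189 s.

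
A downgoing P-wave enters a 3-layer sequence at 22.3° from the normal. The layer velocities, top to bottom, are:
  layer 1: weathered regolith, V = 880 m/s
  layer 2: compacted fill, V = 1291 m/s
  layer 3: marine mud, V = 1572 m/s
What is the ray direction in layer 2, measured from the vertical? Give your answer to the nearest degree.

Snell's law across each interface conserves sin θ / V, so sin θ_2 = V_2·sin θ₁/V₁.
sin θ_2 = 1291 × sin 22.3° / 880 = 0.5567.
θ_2 = 33.83° from the vertical.

34°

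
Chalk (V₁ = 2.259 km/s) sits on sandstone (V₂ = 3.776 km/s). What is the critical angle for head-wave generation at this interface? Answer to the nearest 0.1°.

Critical incidence: sin θ_c = V₁/V₂ = 2.259/3.776 = 0.5983.
θ_c = arcsin 0.5983 = 36.74°.

36.7°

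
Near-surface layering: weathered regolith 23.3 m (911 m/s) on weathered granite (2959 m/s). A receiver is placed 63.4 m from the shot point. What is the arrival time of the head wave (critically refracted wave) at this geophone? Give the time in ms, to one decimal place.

t = x/V₂ + 2h·√(V₂²−V₁²)/(V₁V₂).
√(V₂²−V₁²) = √(2959²−911²) = 2815.3 m/s; delay term = 2·23.3·2815.3/(911·2959) = 0.04867 s.
t = 63.4/2959 + 0.04867 = 0.07009 s.

70.1 ms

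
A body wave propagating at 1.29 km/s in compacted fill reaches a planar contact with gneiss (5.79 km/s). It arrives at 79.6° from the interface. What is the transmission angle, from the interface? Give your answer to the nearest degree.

Angle from the normal: 90° − 79.6° = 10.4°.
sin θ₁/V₁ = sin θ₂/V₂ ⇒ sin θ₂ = 5.79·sin 10.4°/1.29 = 5.79·0.1805/1.29 = 0.8102.
θ₂ = arcsin 0.8102 = 54.12° from the normal.
From the interface: 90° − 54.12° = 35.88°.

36°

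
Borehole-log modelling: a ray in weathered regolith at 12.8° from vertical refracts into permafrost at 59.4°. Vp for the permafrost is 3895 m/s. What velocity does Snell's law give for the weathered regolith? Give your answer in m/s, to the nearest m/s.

Snell's law: sin 12.8°/V₁ = sin 59.4°/V₂.
V₁ = V₂·sin 12.8°/sin 59.4° = 3895 × 0.2574 = 1002.54 m/s.

1003 m/s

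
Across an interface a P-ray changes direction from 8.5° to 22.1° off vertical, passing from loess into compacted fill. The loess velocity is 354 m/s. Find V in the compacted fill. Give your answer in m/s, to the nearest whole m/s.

sin 8.5° = 0.1478; sin 22.1° = 0.3762.
V₂ = V₁·(sin θ₂/sin θ₁) = 354·(0.3762/0.1478) = 901.05 m/s.

901 m/s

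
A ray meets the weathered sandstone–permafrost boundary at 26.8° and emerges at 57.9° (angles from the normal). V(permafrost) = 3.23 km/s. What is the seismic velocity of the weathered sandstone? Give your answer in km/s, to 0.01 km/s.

1.72 km/s

Snell's law: sin 26.8°/V₁ = sin 57.9°/V₂.
V₁ = V₂·sin 26.8°/sin 57.9° = 3.23 × 0.5322 = 1.72 km/s.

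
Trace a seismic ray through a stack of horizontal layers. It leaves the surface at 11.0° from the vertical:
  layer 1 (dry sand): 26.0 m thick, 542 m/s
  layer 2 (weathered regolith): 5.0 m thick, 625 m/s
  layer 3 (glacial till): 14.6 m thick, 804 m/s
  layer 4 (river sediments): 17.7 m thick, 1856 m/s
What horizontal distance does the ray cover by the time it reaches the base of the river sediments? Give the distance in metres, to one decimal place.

25.8 m

Apply Snell's law at each interface; in layer i the horizontal offset is hᵢ·tan θᵢ.
Layer 1: θ = 11.00°; offset = 26.0·tan 11.00° = 5.054 m.
Layer 2: sin θ = 625·sin 11.0°/542 = 0.2200, θ = 12.71°; offset = 5.0·tan 12.71° = 1.128 m.
Layer 3: sin θ = 804·sin 11.0°/542 = 0.2830, θ = 16.44°; offset = 14.6·tan 16.44° = 4.309 m.
Layer 4: sin θ = 1856·sin 11.0°/542 = 0.6534, θ = 40.80°; offset = 17.7·tan 40.80° = 15.277 m.
Summing the layer offsets gives 25.768 m.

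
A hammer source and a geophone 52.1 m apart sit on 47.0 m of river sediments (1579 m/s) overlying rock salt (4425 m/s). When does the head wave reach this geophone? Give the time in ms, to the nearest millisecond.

67 ms

θ_c = arcsin(V₁/V₂) = arcsin(1579/4425) = 20.91°, cos θ_c = 0.9342.
Intercept time tᵢ = 2h cos θ_c / V₁ = 2·47.0·0.9342/1579 = 0.05561 s.
t = x/V₂ + tᵢ = 52.1/4425 + 0.05561 = 0.06739 s.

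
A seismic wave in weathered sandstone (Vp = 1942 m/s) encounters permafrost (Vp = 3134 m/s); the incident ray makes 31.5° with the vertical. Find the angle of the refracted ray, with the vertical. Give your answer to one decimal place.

sin θ₁/V₁ = sin θ₂/V₂ ⇒ sin θ₂ = 3134·sin 31.5°/1942 = 3134·0.5225/1942 = 0.8432.
θ₂ = arcsin 0.8432 = 57.48° from the normal.

57.5°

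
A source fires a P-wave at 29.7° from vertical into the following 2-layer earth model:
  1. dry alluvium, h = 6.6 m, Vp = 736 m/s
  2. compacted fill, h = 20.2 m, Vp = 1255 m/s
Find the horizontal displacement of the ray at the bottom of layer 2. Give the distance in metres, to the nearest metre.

Apply Snell's law at each interface; in layer i the horizontal offset is hᵢ·tan θᵢ.
Layer 1: θ = 29.70°; offset = 6.6·tan 29.70° = 3.765 m.
Layer 2: sin θ = 1255·sin 29.7°/736 = 0.8448, θ = 57.65°; offset = 20.2·tan 57.65° = 31.897 m.
Σ offsets = 35.662 m.

36 m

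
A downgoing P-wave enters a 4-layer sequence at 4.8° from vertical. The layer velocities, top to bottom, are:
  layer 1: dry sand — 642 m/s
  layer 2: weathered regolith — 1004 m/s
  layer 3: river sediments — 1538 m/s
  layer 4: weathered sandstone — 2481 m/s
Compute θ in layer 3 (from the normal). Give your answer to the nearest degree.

12°

Ray parameter p = sin 4.8° / 642 = 1.3034e-04 s/m.
sin θ_3 = p·V_3 = 1.3034e-04 × 1538 = 0.2005.
θ_3 = 11.56° from the vertical.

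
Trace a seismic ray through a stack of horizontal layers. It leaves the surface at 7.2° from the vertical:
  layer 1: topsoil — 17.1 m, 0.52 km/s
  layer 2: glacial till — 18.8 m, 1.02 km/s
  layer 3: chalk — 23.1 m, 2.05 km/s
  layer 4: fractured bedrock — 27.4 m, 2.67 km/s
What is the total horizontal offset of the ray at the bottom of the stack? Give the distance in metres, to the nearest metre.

Apply Snell's law at each interface; in layer i the horizontal offset is hᵢ·tan θᵢ.
Layer 1: θ = 7.20°; offset = 17.1·tan 7.20° = 2.160 m.
Layer 2: sin θ = 1.02·sin 7.2°/0.52 = 0.2458, θ = 14.23°; offset = 18.8·tan 14.23° = 4.768 m.
Layer 3: sin θ = 2.05·sin 7.2°/0.52 = 0.4941, θ = 29.61°; offset = 23.1·tan 29.61° = 13.128 m.
Layer 4: sin θ = 2.67·sin 7.2°/0.52 = 0.6435, θ = 40.06°; offset = 27.4·tan 40.06° = 23.037 m.
Total horizontal offset = 43.094 m.

43 m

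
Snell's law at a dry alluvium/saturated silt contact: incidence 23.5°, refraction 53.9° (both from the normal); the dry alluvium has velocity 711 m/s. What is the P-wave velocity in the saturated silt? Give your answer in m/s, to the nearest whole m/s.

sin 23.5° = 0.3987; sin 53.9° = 0.8080.
V₂ = V₁·(sin θ₂/sin θ₁) = 711·(0.8080/0.3987) = 1440.71 m/s.

1441 m/s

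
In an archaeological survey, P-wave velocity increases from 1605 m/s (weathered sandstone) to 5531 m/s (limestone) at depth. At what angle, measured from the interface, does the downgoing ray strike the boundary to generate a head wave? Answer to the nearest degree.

Critical incidence: sin θ_c = V₁/V₂ = 1605/5531 = 0.2902.
θ_c = arcsin 0.2902 = 16.87°.
Measured from the interface: 90° − 16.87° = 73.13°.

73°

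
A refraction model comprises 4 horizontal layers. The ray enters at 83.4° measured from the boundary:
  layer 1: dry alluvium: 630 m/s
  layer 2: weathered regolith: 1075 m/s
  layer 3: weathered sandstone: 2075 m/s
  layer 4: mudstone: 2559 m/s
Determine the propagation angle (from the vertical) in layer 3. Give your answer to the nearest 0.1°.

22.2°

From the normal: θ₁ = 90° − 83.4° = 6.6°.
Snell's law across each interface conserves sin θ / V, so sin θ_3 = V_3·sin θ₁/V₁.
sin θ_3 = 2075 × sin 6.6° / 630 = 0.3786.
θ_3 = 22.24° from the vertical.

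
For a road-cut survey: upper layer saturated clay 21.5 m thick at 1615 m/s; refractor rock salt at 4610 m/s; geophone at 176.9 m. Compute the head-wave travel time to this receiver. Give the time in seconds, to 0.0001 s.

t = x/V₂ + 2h·√(V₂²−V₁²)/(V₁V₂).
√(V₂²−V₁²) = √(4610²−1615²) = 4317.9 m/s; delay term = 2·21.5·4317.9/(1615·4610) = 0.02494 s.
t = 176.9/4610 + 0.02494 = 0.06331 s.

0.0633 s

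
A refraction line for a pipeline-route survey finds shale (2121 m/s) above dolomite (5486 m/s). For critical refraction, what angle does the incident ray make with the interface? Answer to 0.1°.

At critical incidence the refracted ray runs along the interface (θ₂ = 90°), so sin θ_c = V₁/V₂.
θ_c = arcsin(2121/5486) = arcsin 0.3866 = 22.74°.
Measured from the interface: 90° − 22.74° = 67.26°.

67.3°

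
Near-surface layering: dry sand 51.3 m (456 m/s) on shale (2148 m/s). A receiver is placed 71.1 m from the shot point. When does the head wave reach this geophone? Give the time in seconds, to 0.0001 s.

0.2530 s

θ_c = arcsin(V₁/V₂) = arcsin(456/2148) = 12.26°, cos θ_c = 0.9772.
Intercept time tᵢ = 2h cos θ_c / V₁ = 2·51.3·0.9772/456 = 0.21987 s.
t = x/V₂ + tᵢ = 71.1/2148 + 0.21987 = 0.25297 s.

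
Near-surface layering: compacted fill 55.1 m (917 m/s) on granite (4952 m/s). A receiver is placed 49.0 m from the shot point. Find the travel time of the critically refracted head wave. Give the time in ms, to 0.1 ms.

θ_c = arcsin(V₁/V₂) = arcsin(917/4952) = 10.67°, cos θ_c = 0.9827.
Intercept time tᵢ = 2h cos θ_c / V₁ = 2·55.1·0.9827/917 = 0.11810 s.
t = x/V₂ + tᵢ = 49.0/4952 + 0.11810 = 0.12799 s.

128.0 ms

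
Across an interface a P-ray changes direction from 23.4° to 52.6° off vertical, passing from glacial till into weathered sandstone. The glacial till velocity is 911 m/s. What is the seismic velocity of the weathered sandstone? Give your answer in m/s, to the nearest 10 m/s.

Snell's law: sin 23.4°/V₁ = sin 52.6°/V₂.
V₂ = V₁·sin 52.6°/sin 23.4° = 911 × 2.0003 = 1822.27 m/s.

1820 m/s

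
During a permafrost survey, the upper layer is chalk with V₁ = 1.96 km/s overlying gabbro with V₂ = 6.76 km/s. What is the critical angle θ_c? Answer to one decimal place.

16.9°

At critical incidence the refracted ray runs along the interface (θ₂ = 90°), so sin θ_c = V₁/V₂.
θ_c = arcsin(1.96/6.76) = arcsin 0.2899 = 16.85°.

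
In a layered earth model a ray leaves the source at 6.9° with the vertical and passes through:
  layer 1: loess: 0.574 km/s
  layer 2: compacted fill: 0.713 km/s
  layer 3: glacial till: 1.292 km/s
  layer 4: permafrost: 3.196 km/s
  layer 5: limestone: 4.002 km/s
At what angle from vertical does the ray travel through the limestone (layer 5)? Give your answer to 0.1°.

56.9°

Snell's law across each interface conserves sin θ / V, so sin θ_5 = V_5·sin θ₁/V₁.
sin θ_5 = 4.002 × sin 6.9° / 0.574 = 0.8376.
θ_5 = 56.89° from the vertical.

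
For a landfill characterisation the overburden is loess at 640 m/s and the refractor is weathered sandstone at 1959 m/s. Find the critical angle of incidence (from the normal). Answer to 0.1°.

At critical incidence the refracted ray runs along the interface (θ₂ = 90°), so sin θ_c = V₁/V₂.
θ_c = arcsin(640/1959) = arcsin 0.3267 = 19.07°.

19.1°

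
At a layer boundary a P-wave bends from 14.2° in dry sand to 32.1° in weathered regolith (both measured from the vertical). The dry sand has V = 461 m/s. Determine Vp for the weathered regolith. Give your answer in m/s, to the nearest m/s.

sin 14.2° = 0.2453; sin 32.1° = 0.5314.
V₂ = V₁·(sin θ₂/sin θ₁) = 461·(0.5314/0.2453) = 998.64 m/s.

999 m/s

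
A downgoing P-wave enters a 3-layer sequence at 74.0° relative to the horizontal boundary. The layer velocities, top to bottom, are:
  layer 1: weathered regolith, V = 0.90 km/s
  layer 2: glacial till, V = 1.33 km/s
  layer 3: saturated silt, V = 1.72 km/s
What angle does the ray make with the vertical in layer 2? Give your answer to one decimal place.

From the normal: θ₁ = 90° − 74.0° = 16.0°.
Snell's law across each interface conserves sin θ / V, so sin θ_2 = V_2·sin θ₁/V₁.
sin θ_2 = 1.33 × sin 16.0° / 0.90 = 0.4073.
θ_2 = 24.04° from the vertical.

24.0°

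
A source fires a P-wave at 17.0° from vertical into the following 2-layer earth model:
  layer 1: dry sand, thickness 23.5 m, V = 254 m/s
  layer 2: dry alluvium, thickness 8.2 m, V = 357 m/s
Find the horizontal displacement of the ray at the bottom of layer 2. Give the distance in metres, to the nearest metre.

11 m

Ray parameter p = sin 17.0° / 254 m/s = 1.1511e-03 s/m.
Layer 1: θ = 17.00°; offset = 23.5·tan 17.00° = 7.185 m.
Layer 2: sin θ = p·357 = 0.4109 → θ = 24.26°; offset = 8.2·tan 24.26° = 3.696 m.
Summing the layer offsets gives 10.881 m.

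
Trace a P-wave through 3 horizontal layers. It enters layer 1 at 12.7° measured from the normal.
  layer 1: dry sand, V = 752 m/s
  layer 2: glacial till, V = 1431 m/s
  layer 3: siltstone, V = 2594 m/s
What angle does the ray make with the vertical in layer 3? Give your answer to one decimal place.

Snell's law across each interface conserves sin θ / V, so sin θ_3 = V_3·sin θ₁/V₁.
sin θ_3 = 2594 × sin 12.7° / 752 = 0.7584.
θ_3 = arcsin 0.7584 = 49.32°.

49.3°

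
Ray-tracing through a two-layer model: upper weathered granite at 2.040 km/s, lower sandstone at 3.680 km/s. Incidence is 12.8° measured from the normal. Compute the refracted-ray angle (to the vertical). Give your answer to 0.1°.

23.6°

Snell's law: sin θ₂ = (V₂/V₁)·sin θ₁ = (3.680/2.040)·sin 12.8° = 0.3997.
θ₂ = sin⁻¹(0.3997) = 23.56° (from vertical).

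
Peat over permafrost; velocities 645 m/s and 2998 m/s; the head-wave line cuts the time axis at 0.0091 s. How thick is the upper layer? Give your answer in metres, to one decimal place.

3.0 m

θ_c = arcsin(645/2998) = 12.42°; cos θ_c = 0.9766.
tᵢ = 2h cos θ_c/V₁ ⇒ h = tᵢ·V₁/(2 cos θ_c) = 0.0091·645/(2·0.9766) = 3.01 m.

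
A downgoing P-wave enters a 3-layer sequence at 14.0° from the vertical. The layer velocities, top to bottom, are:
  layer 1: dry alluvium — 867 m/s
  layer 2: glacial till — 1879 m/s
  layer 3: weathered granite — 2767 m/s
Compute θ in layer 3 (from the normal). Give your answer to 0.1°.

50.5°

Snell's law across each interface conserves sin θ / V, so sin θ_3 = V_3·sin θ₁/V₁.
sin θ_3 = 2767 × sin 14.0° / 867 = 0.7721.
θ_3 = 50.54° from the vertical.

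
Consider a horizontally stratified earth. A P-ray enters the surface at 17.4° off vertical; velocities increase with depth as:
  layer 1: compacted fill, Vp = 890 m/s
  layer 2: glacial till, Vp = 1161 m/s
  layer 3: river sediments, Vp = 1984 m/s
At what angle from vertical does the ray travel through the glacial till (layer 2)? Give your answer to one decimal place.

23.0°

Ray parameter p = sin 17.4° / 890 = 3.3600e-04 s/m.
sin θ_2 = p·V_2 = 3.3600e-04 × 1161 = 0.3901.
θ_2 = 22.96° from the vertical.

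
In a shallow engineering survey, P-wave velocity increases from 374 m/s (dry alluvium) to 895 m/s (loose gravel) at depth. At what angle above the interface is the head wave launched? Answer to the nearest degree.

65°

At critical incidence the refracted ray runs along the interface (θ₂ = 90°), so sin θ_c = V₁/V₂.
θ_c = arcsin(374/895) = arcsin 0.4179 = 24.70°.
Measured from the interface: 90° − 24.70° = 65.30°.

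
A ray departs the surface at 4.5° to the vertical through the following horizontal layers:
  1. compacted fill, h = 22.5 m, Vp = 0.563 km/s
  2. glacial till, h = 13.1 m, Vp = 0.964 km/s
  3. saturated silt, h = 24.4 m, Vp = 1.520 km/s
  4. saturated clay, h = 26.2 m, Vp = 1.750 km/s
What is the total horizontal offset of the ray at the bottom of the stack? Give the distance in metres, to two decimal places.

p = sin θ₁/V₁ = sin 4.5°/0.563 = 1.3936e-01 s/km is conserved through the stack.
Layer 1: θ = 4.50°; offset = 22.5·tan 4.50° = 1.7708 m.
Layer 2: sin θ = p·0.964 = 0.1343 → θ = 7.72°; offset = 13.1·tan 7.72° = 1.7760 m.
Layer 3: sin θ = p·1.520 = 0.2118 → θ = 12.23°; offset = 24.4·tan 12.23° = 5.2886 m.
Layer 4: sin θ = p·1.750 = 0.2439 → θ = 14.12°; offset = 26.2·tan 14.12° = 6.5885 m.
Σ offsets = 15.4239 m.

15.42 m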